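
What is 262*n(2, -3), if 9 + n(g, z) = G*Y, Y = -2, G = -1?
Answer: -1834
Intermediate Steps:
n(g, z) = -7 (n(g, z) = -9 - 1*(-2) = -9 + 2 = -7)
262*n(2, -3) = 262*(-7) = -1834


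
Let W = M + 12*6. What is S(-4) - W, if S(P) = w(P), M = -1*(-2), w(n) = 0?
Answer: -74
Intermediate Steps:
M = 2
S(P) = 0
W = 74 (W = 2 + 12*6 = 2 + 72 = 74)
S(-4) - W = 0 - 1*74 = 0 - 74 = -74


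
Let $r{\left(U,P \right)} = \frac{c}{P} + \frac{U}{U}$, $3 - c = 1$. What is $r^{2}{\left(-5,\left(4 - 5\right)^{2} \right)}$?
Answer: $9$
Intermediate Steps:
$c = 2$ ($c = 3 - 1 = 2$)
$r{\left(U,P \right)} = 1 + \frac{2}{P}$ ($r{\left(U,P \right)} = \frac{2}{P} + \frac{U}{U} = \frac{2}{P} + 1 = 1 + \frac{2}{P}$)
$r^{2}{\left(-5,\left(4 - 5\right)^{2} \right)} = \left(\frac{2 + \left(4 - 5\right)^{2}}{\left(4 - 5\right)^{2}}\right)^{2} = \left(\frac{2 + \left(-1\right)^{2}}{\left(-1\right)^{2}}\right)^{2} = \left(\frac{2 + 1}{1}\right)^{2} = \left(1 \cdot 3\right)^{2} = 3^{2} = 9$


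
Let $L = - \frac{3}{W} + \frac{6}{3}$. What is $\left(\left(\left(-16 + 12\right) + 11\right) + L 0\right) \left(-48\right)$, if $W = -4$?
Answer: $-336$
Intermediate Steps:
$L = \frac{11}{4}$ ($L = - \frac{3}{-4} + \frac{6}{3} = \left(-3\right) \left(- \frac{1}{4}\right) + 6 \cdot \frac{1}{3} = \frac{3}{4} + 2 = \frac{11}{4} \approx 2.75$)
$\left(\left(\left(-16 + 12\right) + 11\right) + L 0\right) \left(-48\right) = \left(\left(\left(-16 + 12\right) + 11\right) + \frac{11}{4} \cdot 0\right) \left(-48\right) = \left(\left(-4 + 11\right) + 0\right) \left(-48\right) = \left(7 + 0\right) \left(-48\right) = 7 \left(-48\right) = -336$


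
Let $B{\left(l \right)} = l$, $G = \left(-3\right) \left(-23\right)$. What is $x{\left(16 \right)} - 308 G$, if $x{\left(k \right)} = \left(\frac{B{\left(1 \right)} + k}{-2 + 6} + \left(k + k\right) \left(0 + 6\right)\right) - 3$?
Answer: $- \frac{84235}{4} \approx -21059.0$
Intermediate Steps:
$G = 69$
$x{\left(k \right)} = - \frac{11}{4} + \frac{49 k}{4}$ ($x{\left(k \right)} = \left(\frac{1 + k}{-2 + 6} + \left(k + k\right) \left(0 + 6\right)\right) - 3 = \left(\frac{1 + k}{4} + 2 k 6\right) - 3 = \left(\left(1 + k\right) \frac{1}{4} + 12 k\right) - 3 = \left(\left(\frac{1}{4} + \frac{k}{4}\right) + 12 k\right) - 3 = \left(\frac{1}{4} + \frac{49 k}{4}\right) - 3 = - \frac{11}{4} + \frac{49 k}{4}$)
$x{\left(16 \right)} - 308 G = \left(- \frac{11}{4} + \frac{49}{4} \cdot 16\right) - 21252 = \left(- \frac{11}{4} + 196\right) - 21252 = \frac{773}{4} - 21252 = - \frac{84235}{4}$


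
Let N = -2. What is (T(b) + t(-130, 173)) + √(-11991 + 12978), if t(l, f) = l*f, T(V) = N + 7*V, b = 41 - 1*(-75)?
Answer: -21680 + √987 ≈ -21649.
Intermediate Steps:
b = 116 (b = 41 + 75 = 116)
T(V) = -2 + 7*V
t(l, f) = f*l
(T(b) + t(-130, 173)) + √(-11991 + 12978) = ((-2 + 7*116) + 173*(-130)) + √(-11991 + 12978) = ((-2 + 812) - 22490) + √987 = (810 - 22490) + √987 = -21680 + √987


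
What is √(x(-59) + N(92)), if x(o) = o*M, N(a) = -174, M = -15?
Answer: 3*√79 ≈ 26.665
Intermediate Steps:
x(o) = -15*o (x(o) = o*(-15) = -15*o)
√(x(-59) + N(92)) = √(-15*(-59) - 174) = √(885 - 174) = √711 = 3*√79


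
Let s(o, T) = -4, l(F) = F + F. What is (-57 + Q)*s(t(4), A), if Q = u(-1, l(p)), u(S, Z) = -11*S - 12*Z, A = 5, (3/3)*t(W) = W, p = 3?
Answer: 472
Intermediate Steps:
t(W) = W
l(F) = 2*F
u(S, Z) = -12*Z - 11*S
Q = -61 (Q = -24*3 - 11*(-1) = -12*6 + 11 = -72 + 11 = -61)
(-57 + Q)*s(t(4), A) = (-57 - 61)*(-4) = -118*(-4) = 472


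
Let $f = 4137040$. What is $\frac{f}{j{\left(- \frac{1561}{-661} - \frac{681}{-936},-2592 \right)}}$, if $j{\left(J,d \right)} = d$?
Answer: $- \frac{258565}{162} \approx -1596.1$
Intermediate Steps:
$\frac{f}{j{\left(- \frac{1561}{-661} - \frac{681}{-936},-2592 \right)}} = \frac{4137040}{-2592} = 4137040 \left(- \frac{1}{2592}\right) = - \frac{258565}{162}$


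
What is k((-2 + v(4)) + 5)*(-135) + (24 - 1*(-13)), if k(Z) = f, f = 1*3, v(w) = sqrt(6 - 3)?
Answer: -368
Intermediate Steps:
v(w) = sqrt(3)
f = 3
k(Z) = 3
k((-2 + v(4)) + 5)*(-135) + (24 - 1*(-13)) = 3*(-135) + (24 - 1*(-13)) = -405 + (24 + 13) = -405 + 37 = -368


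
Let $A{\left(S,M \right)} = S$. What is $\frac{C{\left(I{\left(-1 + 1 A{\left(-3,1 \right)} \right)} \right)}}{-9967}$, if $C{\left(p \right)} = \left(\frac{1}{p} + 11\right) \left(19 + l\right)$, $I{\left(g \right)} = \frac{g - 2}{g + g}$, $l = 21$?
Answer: $- \frac{1480}{29901} \approx -0.049497$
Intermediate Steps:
$I{\left(g \right)} = \frac{-2 + g}{2 g}$
$C{\left(p \right)} = 440 + \frac{40}{p}$ ($C{\left(p \right)} = \left(\frac{1}{p} + 11\right) \left(19 + 21\right) = \left(11 + \frac{1}{p}\right) 40 = 440 + \frac{40}{p}$)
$\frac{C{\left(I{\left(-1 + 1 A{\left(-3,1 \right)} \right)} \right)}}{-9967} = \frac{440 + \frac{40}{\frac{1}{2} \frac{1}{-1 + 1 \left(-3\right)} \left(-2 + \left(-1 + 1 \left(-3\right)\right)\right)}}{-9967} = \left(440 + \frac{40}{\frac{1}{2} \frac{1}{-1 - 3} \left(-2 - 4\right)}\right) \left(- \frac{1}{9967}\right) = \left(440 + \frac{40}{\frac{1}{2} \frac{1}{-4} \left(-2 - 4\right)}\right) \left(- \frac{1}{9967}\right) = \left(440 + \frac{40}{\frac{1}{2} \left(- \frac{1}{4}\right) \left(-6\right)}\right) \left(- \frac{1}{9967}\right) = \left(440 + \frac{40}{\frac{3}{4}}\right) \left(- \frac{1}{9967}\right) = \left(440 + 40 \cdot \frac{4}{3}\right) \left(- \frac{1}{9967}\right) = \left(440 + \frac{160}{3}\right) \left(- \frac{1}{9967}\right) = \frac{1480}{3} \left(- \frac{1}{9967}\right) = - \frac{1480}{29901}$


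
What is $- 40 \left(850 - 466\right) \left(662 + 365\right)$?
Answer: $-15774720$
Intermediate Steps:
$- 40 \left(850 - 466\right) \left(662 + 365\right) = - 40 \cdot 384 \cdot 1027 = \left(-40\right) 394368 = -15774720$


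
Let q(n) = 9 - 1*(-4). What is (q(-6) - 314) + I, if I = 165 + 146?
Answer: 10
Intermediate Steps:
q(n) = 13 (q(n) = 9 + 4 = 13)
I = 311
(q(-6) - 314) + I = (13 - 314) + 311 = -301 + 311 = 10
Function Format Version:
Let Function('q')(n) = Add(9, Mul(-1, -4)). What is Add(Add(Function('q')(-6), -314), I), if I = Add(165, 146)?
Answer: 10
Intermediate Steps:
Function('q')(n) = 13 (Function('q')(n) = Add(9, 4) = 13)
I = 311
Add(Add(Function('q')(-6), -314), I) = Add(Add(13, -314), 311) = Add(-301, 311) = 10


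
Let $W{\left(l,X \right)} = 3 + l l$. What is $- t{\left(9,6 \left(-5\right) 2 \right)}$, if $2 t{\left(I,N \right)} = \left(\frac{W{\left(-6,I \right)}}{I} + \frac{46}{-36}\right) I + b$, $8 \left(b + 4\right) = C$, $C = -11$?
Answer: $- \frac{177}{16} \approx -11.063$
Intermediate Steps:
$W{\left(l,X \right)} = 3 + l^{2}$
$b = - \frac{43}{8}$ ($b = -4 + \frac{1}{8} \left(-11\right) = -4 - \frac{11}{8} = - \frac{43}{8} \approx -5.375$)
$t{\left(I,N \right)} = - \frac{43}{16} + \frac{I \left(- \frac{23}{18} + \frac{39}{I}\right)}{2}$ ($t{\left(I,N \right)} = \frac{\left(\frac{3 + \left(-6\right)^{2}}{I} + \frac{46}{-36}\right) I - \frac{43}{8}}{2} = \frac{\left(\frac{3 + 36}{I} + 46 \left(- \frac{1}{36}\right)\right) I - \frac{43}{8}}{2} = \frac{\left(\frac{39}{I} - \frac{23}{18}\right) I - \frac{43}{8}}{2} = \frac{\left(- \frac{23}{18} + \frac{39}{I}\right) I - \frac{43}{8}}{2} = \frac{I \left(- \frac{23}{18} + \frac{39}{I}\right) - \frac{43}{8}}{2} = \frac{- \frac{43}{8} + I \left(- \frac{23}{18} + \frac{39}{I}\right)}{2} = - \frac{43}{16} + \frac{I \left(- \frac{23}{18} + \frac{39}{I}\right)}{2}$)
$- t{\left(9,6 \left(-5\right) 2 \right)} = - (\frac{269}{16} - \frac{23}{4}) = \left(-1\right) \frac{177}{16} = - \frac{177}{16}$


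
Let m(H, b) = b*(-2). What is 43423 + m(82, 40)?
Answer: 43343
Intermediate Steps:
m(H, b) = -2*b
43423 + m(82, 40) = 43423 - 2*40 = 43423 - 80 = 43343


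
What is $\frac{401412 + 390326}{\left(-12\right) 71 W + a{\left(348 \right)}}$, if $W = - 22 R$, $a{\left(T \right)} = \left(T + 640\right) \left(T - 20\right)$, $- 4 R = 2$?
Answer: $\frac{395869}{157346} \approx 2.5159$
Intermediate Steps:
$R = - \frac{1}{2}$ ($R = \left(- \frac{1}{4}\right) 2 = - \frac{1}{2} \approx -0.5$)
$a{\left(T \right)} = \left(-20 + T\right) \left(640 + T\right)$ ($a{\left(T \right)} = \left(640 + T\right) \left(-20 + T\right) = \left(-20 + T\right) \left(640 + T\right)$)
$W = 11$ ($W = \left(-22\right) \left(- \frac{1}{2}\right) = 11$)
$\frac{401412 + 390326}{\left(-12\right) 71 W + a{\left(348 \right)}} = \frac{401412 + 390326}{\left(-12\right) 71 \cdot 11 + \left(-12800 + 348^{2} + 620 \cdot 348\right)} = \frac{791738}{\left(-852\right) 11 + \left(-12800 + 121104 + 215760\right)} = \frac{791738}{-9372 + 324064} = \frac{791738}{314692} = 791738 \cdot \frac{1}{314692} = \frac{395869}{157346}$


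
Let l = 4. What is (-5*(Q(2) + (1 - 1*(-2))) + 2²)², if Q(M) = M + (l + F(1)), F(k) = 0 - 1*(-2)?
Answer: 2601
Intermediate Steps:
F(k) = 2 (F(k) = 0 + 2 = 2)
Q(M) = 6 + M (Q(M) = M + (4 + 2) = M + 6 = 6 + M)
(-5*(Q(2) + (1 - 1*(-2))) + 2²)² = (-5*((6 + 2) + (1 - 1*(-2))) + 2²)² = (-5*(8 + (1 + 2)) + 4)² = (-5*(8 + 3) + 4)² = (-5*11 + 4)² = (-55 + 4)² = (-51)² = 2601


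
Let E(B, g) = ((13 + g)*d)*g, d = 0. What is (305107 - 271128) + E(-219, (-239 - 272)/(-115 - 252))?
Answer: 33979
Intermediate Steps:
E(B, g) = 0 (E(B, g) = ((13 + g)*0)*g = 0*g = 0)
(305107 - 271128) + E(-219, (-239 - 272)/(-115 - 252)) = (305107 - 271128) + 0 = 33979 + 0 = 33979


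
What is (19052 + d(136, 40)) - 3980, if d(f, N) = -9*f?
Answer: 13848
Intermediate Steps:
(19052 + d(136, 40)) - 3980 = (19052 - 9*136) - 3980 = (19052 - 1224) - 3980 = 17828 - 3980 = 13848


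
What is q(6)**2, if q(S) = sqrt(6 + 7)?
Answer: 13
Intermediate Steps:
q(S) = sqrt(13)
q(6)**2 = (sqrt(13))**2 = 13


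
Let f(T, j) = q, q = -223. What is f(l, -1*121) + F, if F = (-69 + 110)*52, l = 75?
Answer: 1909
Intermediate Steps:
f(T, j) = -223
F = 2132 (F = 41*52 = 2132)
f(l, -1*121) + F = -223 + 2132 = 1909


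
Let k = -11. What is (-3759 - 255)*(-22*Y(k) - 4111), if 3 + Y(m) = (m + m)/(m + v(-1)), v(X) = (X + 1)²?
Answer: 16413246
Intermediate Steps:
v(X) = (1 + X)²
Y(m) = -1 (Y(m) = -3 + (m + m)/(m + (1 - 1)²) = -3 + (2*m)/(m + 0²) = -3 + (2*m)/(m + 0) = -3 + (2*m)/m = -3 + 2 = -1)
(-3759 - 255)*(-22*Y(k) - 4111) = (-3759 - 255)*(-22*(-1) - 4111) = -4014*(22 - 4111) = -4014*(-4089) = 16413246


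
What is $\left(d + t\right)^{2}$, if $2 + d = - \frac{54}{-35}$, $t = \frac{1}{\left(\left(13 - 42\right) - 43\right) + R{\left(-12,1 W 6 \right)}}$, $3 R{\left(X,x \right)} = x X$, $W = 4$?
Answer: $\frac{151321}{705600} \approx 0.21446$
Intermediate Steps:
$R{\left(X,x \right)} = \frac{X x}{3}$ ($R{\left(X,x \right)} = \frac{x X}{3} = \frac{X x}{3}$)
$t = - \frac{1}{168}$ ($t = \frac{1}{\left(\left(13 - 42\right) - 43\right) + \frac{1}{3} \left(-12\right) 1 \cdot 4 \cdot 6} = \frac{1}{\left(-29 - 43\right) + \frac{1}{3} \left(-12\right) 4 \cdot 6} = \frac{1}{-72 + \frac{1}{3} \left(-12\right) 24} = \frac{1}{-72 - 96} = \frac{1}{-168} = - \frac{1}{168} \approx -0.0059524$)
$d = - \frac{16}{35}$ ($d = -2 - \frac{54}{-35} = -2 - - \frac{54}{35} = -2 + \frac{54}{35} = - \frac{16}{35} \approx -0.45714$)
$\left(d + t\right)^{2} = \left(- \frac{16}{35} - \frac{1}{168}\right)^{2} = \left(- \frac{389}{840}\right)^{2} = \frac{151321}{705600}$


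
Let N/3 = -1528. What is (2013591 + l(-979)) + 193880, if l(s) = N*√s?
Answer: 2207471 - 4584*I*√979 ≈ 2.2075e+6 - 1.4343e+5*I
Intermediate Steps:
N = -4584 (N = 3*(-1528) = -4584)
l(s) = -4584*√s
(2013591 + l(-979)) + 193880 = (2013591 - 4584*I*√979) + 193880 = 2207471 - 4584*I*√979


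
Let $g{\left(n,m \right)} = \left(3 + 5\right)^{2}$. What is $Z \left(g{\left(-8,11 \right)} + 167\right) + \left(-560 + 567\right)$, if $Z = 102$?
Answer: $23569$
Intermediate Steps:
$g{\left(n,m \right)} = 64$ ($g{\left(n,m \right)} = 8^{2} = 64$)
$Z \left(g{\left(-8,11 \right)} + 167\right) + \left(-560 + 567\right) = 102 \left(64 + 167\right) + \left(-560 + 567\right) = 102 \cdot 231 + 7 = 23562 + 7 = 23569$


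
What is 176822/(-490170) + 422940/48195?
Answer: 315540577/37498005 ≈ 8.4149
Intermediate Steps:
176822/(-490170) + 422940/48195 = 176822*(-1/490170) + 422940*(1/48195) = -88411/245085 + 4028/459 = 315540577/37498005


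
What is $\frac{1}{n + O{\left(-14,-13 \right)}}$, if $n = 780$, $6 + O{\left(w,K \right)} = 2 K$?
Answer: $\frac{1}{748} \approx 0.0013369$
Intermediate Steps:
$O{\left(w,K \right)} = -6 + 2 K$
$\frac{1}{n + O{\left(-14,-13 \right)}} = \frac{1}{780 + \left(-6 + 2 \left(-13\right)\right)} = \frac{1}{780 - 32} = \frac{1}{748}$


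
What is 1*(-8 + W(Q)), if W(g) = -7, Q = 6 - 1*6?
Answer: -15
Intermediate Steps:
Q = 0 (Q = 6 - 6 = 0)
1*(-8 + W(Q)) = 1*(-8 - 7) = 1*(-15) = -15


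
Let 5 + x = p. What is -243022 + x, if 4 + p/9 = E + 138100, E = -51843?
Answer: 533250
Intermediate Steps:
p = 776277 (p = -36 + 9*(-51843 + 138100) = -36 + 9*86257 = -36 + 776313 = 776277)
x = 776272 (x = -5 + 776277 = 776272)
-243022 + x = -243022 + 776272 = 533250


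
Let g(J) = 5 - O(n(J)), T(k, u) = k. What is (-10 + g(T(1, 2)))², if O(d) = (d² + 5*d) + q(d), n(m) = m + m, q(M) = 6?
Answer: 625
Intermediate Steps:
n(m) = 2*m
O(d) = 6 + d² + 5*d (O(d) = (d² + 5*d) + 6 = 6 + d² + 5*d)
g(J) = -1 - 10*J - 4*J² (g(J) = 5 - (6 + (2*J)² + 5*(2*J)) = 5 - (6 + 4*J² + 10*J) = 5 + (-6 - 10*J - 4*J²) = -1 - 10*J - 4*J²)
(-10 + g(T(1, 2)))² = (-10 + (-1 - 10*1 - 4*1²))² = (-10 + (-1 - 10 - 4*1))² = (-10 + (-1 - 10 - 4))² = (-10 - 15)² = (-25)² = 625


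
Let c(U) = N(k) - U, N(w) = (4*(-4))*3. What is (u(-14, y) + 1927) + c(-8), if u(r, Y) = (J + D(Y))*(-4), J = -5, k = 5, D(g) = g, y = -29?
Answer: 2023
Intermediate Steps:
N(w) = -48 (N(w) = -16*3 = -48)
c(U) = -48 - U
u(r, Y) = 20 - 4*Y (u(r, Y) = (-5 + Y)*(-4) = 20 - 4*Y)
(u(-14, y) + 1927) + c(-8) = ((20 - 4*(-29)) + 1927) + (-48 - 1*(-8)) = ((20 + 116) + 1927) + (-48 + 8) = (136 + 1927) - 40 = 2063 - 40 = 2023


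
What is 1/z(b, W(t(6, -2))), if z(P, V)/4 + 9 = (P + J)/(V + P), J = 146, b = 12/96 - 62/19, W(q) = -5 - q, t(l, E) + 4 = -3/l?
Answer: -553/106768 ≈ -0.0051795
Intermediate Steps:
t(l, E) = -4 - 3/l
b = -477/152 (b = 12*(1/96) - 62*1/19 = ⅛ - 62/19 = -477/152 ≈ -3.1382)
z(P, V) = -36 + 4*(146 + P)/(P + V) (z(P, V) = -36 + 4*((P + 146)/(V + P)) = -36 + 4*((146 + P)/(P + V)) = -36 + 4*(146 + P)/(P + V))
1/z(b, W(t(6, -2))) = 1/(4*(146 - 9*(-5 - (-4 - 3/6)) - 8*(-477/152))/(-477/152 + (-5 - (-4 - 3/6)))) = 1/(4*(146 - 9*(-5 - (-4 - 3*⅙)) + 477/19)/(-477/152 + (-5 - (-4 - 3*⅙)))) = 1/(4*(146 - 9*(-5 - (-4 - ½)) + 477/19)/(-477/152 + (-5 - (-4 - ½)))) = 1/(4*(146 - 9*(-5 - 1*(-9/2)) + 477/19)/(-477/152 + (-5 - 1*(-9/2)))) = 1/(4*(146 - 9*(-5 + 9/2) + 477/19)/(-477/152 + (-5 + 9/2))) = 1/(4*(146 - 9*(-½) + 477/19)/(-477/152 - ½)) = 1/(4*(146 + 9/2 + 477/19)/(-553/152)) = 1/(4*(-152/553)*(6673/38)) = 1/(-106768/553) = -553/106768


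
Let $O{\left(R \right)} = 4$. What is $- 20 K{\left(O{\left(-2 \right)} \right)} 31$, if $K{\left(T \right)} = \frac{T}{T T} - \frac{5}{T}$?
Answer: $620$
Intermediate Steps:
$K{\left(T \right)} = - \frac{4}{T}$ ($K{\left(T \right)} = \frac{T}{T^{2}} - \frac{5}{T} = \frac{1}{T} - \frac{5}{T} = - \frac{4}{T}$)
$- 20 K{\left(O{\left(-2 \right)} \right)} 31 = - 20 \left(- \frac{4}{4}\right) 31 = - 20 \left(\left(-4\right) \frac{1}{4}\right) 31 = \left(-20\right) \left(-1\right) 31 = 20 \cdot 31 = 620$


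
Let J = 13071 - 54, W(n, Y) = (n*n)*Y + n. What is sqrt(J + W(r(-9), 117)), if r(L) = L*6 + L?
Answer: sqrt(477327) ≈ 690.89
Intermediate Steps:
r(L) = 7*L (r(L) = 6*L + L = 7*L)
W(n, Y) = n + Y*n**2 (W(n, Y) = n**2*Y + n = Y*n**2 + n = n + Y*n**2)
J = 13017
sqrt(J + W(r(-9), 117)) = sqrt(13017 + (7*(-9))*(1 + 117*(7*(-9)))) = sqrt(13017 - 63*(1 + 117*(-63))) = sqrt(13017 - 63*(1 - 7371)) = sqrt(13017 - 63*(-7370)) = sqrt(13017 + 464310) = sqrt(477327)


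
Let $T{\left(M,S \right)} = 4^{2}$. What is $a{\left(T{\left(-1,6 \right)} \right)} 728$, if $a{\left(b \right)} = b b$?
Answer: $186368$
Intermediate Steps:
$T{\left(M,S \right)} = 16$
$a{\left(b \right)} = b^{2}$
$a{\left(T{\left(-1,6 \right)} \right)} 728 = 16^{2} \cdot 728 = 256 \cdot 728 = 186368$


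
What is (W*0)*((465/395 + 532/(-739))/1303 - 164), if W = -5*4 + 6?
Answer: 0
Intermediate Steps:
W = -14 (W = -20 + 6 = -14)
(W*0)*((465/395 + 532/(-739))/1303 - 164) = (-14*0)*((465/395 + 532/(-739))/1303 - 164) = 0*((465*(1/395) + 532*(-1/739))*(1/1303) - 164) = 0*((93/79 - 532/739)*(1/1303) - 164) = 0*((26699/58381)*(1/1303) - 164) = 0*(26699/76070443 - 164) = 0*(-12475525953/76070443) = 0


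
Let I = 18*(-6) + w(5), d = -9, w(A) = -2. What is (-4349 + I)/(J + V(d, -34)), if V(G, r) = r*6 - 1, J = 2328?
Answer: -4459/2123 ≈ -2.1003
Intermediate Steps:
V(G, r) = -1 + 6*r (V(G, r) = 6*r - 1 = -1 + 6*r)
I = -110 (I = 18*(-6) - 2 = -108 - 2 = -110)
(-4349 + I)/(J + V(d, -34)) = (-4349 - 110)/(2328 + (-1 + 6*(-34))) = -4459/(2328 + (-1 - 204)) = -4459/(2328 - 205) = -4459/2123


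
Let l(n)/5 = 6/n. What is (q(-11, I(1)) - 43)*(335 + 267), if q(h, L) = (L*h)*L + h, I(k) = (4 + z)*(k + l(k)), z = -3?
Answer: -6396250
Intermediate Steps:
l(n) = 30/n (l(n) = 5*(6/n) = 30/n)
I(k) = k + 30/k (I(k) = (4 - 3)*(k + 30/k) = 1*(k + 30/k) = k + 30/k)
q(h, L) = h + h*L² (q(h, L) = h*L² + h = h + h*L²)
(q(-11, I(1)) - 43)*(335 + 267) = (-11*(1 + (1 + 30/1)²) - 43)*(335 + 267) = (-11*(1 + (1 + 30*1)²) - 43)*602 = (-11*(1 + (1 + 30)²) - 43)*602 = (-11*(1 + 31²) - 43)*602 = (-11*(1 + 961) - 43)*602 = (-11*962 - 43)*602 = (-10582 - 43)*602 = -10625*602 = -6396250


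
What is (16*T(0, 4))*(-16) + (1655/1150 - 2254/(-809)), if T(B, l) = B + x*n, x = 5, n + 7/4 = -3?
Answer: 1132091799/186070 ≈ 6084.2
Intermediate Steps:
n = -19/4 (n = -7/4 - 3 = -19/4 ≈ -4.7500)
T(B, l) = -95/4 + B (T(B, l) = B + 5*(-19/4) = B - 95/4 = -95/4 + B)
(16*T(0, 4))*(-16) + (1655/1150 - 2254/(-809)) = (16*(-95/4 + 0))*(-16) + (1655/1150 - 2254/(-809)) = (16*(-95/4))*(-16) + (1655*(1/1150) - 2254*(-1/809)) = -380*(-16) + (331/230 + 2254/809) = 6080 + 786199/186070 = 1132091799/186070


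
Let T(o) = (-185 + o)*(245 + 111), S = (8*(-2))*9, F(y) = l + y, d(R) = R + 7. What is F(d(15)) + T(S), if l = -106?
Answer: -117208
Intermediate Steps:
d(R) = 7 + R
F(y) = -106 + y
S = -144 (S = -16*9 = -144)
T(o) = -65860 + 356*o (T(o) = (-185 + o)*356 = -65860 + 356*o)
F(d(15)) + T(S) = (-106 + (7 + 15)) + (-65860 + 356*(-144)) = (-106 + 22) + (-65860 - 51264) = -84 - 117124 = -117208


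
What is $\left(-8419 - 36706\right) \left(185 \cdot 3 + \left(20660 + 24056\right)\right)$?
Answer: $-2042853875$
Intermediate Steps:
$\left(-8419 - 36706\right) \left(185 \cdot 3 + \left(20660 + 24056\right)\right) = - 45125 \left(555 + 44716\right) = \left(-45125\right) 45271 = -2042853875$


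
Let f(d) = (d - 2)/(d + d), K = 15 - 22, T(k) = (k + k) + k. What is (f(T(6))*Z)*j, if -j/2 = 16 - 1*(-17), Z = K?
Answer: 616/3 ≈ 205.33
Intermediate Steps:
T(k) = 3*k (T(k) = 2*k + k = 3*k)
K = -7
Z = -7
f(d) = (-2 + d)/(2*d) (f(d) = (-2 + d)/((2*d)) = (-2 + d)*(1/(2*d)) = (-2 + d)/(2*d))
j = -66 (j = -2*(16 - 1*(-17)) = -2*(16 + 17) = -2*33 = -66)
(f(T(6))*Z)*j = (((-2 + 3*6)/(2*((3*6))))*(-7))*(-66) = (((1/2)*(-2 + 18)/18)*(-7))*(-66) = (((1/2)*(1/18)*16)*(-7))*(-66) = ((4/9)*(-7))*(-66) = -28/9*(-66) = 616/3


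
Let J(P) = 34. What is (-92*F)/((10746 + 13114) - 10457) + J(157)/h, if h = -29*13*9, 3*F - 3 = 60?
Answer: -539306/3498183 ≈ -0.15417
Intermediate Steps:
F = 21 (F = 1 + (⅓)*60 = 1 + 20 = 21)
h = -3393 (h = -377*9 = -3393)
(-92*F)/((10746 + 13114) - 10457) + J(157)/h = (-92*21)/((10746 + 13114) - 10457) + 34/(-3393) = -1932/(23860 - 10457) + 34*(-1/3393) = -1932/13403 - 34/3393 = -539306/3498183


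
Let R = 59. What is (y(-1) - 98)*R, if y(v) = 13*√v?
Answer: -5782 + 767*I ≈ -5782.0 + 767.0*I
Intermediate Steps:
(y(-1) - 98)*R = (13*√(-1) - 98)*59 = (13*I - 98)*59 = (-98 + 13*I)*59 = -5782 + 767*I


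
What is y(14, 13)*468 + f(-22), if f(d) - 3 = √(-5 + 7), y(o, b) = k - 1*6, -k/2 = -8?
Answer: 4683 + √2 ≈ 4684.4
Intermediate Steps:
k = 16 (k = -2*(-8) = 16)
y(o, b) = 10 (y(o, b) = 16 - 1*6 = 16 - 6 = 10)
f(d) = 3 + √2 (f(d) = 3 + √(-5 + 7) = 3 + √2)
y(14, 13)*468 + f(-22) = 10*468 + (3 + √2) = 4680 + (3 + √2) = 4683 + √2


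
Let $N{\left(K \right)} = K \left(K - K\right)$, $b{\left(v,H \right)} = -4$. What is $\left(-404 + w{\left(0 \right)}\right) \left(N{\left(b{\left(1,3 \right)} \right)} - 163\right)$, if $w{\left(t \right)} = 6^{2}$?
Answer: $59984$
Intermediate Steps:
$w{\left(t \right)} = 36$
$N{\left(K \right)} = 0$ ($N{\left(K \right)} = K 0 = 0$)
$\left(-404 + w{\left(0 \right)}\right) \left(N{\left(b{\left(1,3 \right)} \right)} - 163\right) = \left(-404 + 36\right) \left(0 - 163\right) = \left(-368\right) \left(-163\right) = 59984$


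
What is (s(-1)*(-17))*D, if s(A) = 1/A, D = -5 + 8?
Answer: 51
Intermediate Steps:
D = 3
(s(-1)*(-17))*D = (-17/(-1))*3 = -1*(-17)*3 = 17*3 = 51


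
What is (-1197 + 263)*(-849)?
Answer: 792966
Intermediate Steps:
(-1197 + 263)*(-849) = -934*(-849) = 792966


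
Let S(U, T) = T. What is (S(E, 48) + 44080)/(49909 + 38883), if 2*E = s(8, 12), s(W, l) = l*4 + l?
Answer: 5516/11099 ≈ 0.49698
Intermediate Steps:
s(W, l) = 5*l (s(W, l) = 4*l + l = 5*l)
E = 30 (E = (5*12)/2 = (½)*60 = 30)
(S(E, 48) + 44080)/(49909 + 38883) = (48 + 44080)/(49909 + 38883) = 44128/88792 = 44128*(1/88792) = 5516/11099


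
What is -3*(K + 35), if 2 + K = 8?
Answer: -123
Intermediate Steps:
K = 6 (K = -2 + 8 = 6)
-3*(K + 35) = -3*(6 + 35) = -3*41 = -123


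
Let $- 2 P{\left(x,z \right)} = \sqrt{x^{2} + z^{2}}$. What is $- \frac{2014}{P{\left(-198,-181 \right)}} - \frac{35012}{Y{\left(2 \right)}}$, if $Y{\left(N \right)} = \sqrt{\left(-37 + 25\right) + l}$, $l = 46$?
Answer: $- \frac{17506 \sqrt{34}}{17} + \frac{4028 \sqrt{71965}}{71965} \approx -5989.5$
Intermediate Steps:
$Y{\left(N \right)} = \sqrt{34}$ ($Y{\left(N \right)} = \sqrt{\left(-37 + 25\right) + 46} = \sqrt{-12 + 46} = \sqrt{34}$)
$P{\left(x,z \right)} = - \frac{\sqrt{x^{2} + z^{2}}}{2}$
$- \frac{2014}{P{\left(-198,-181 \right)}} - \frac{35012}{Y{\left(2 \right)}} = - \frac{2014}{\left(- \frac{1}{2}\right) \sqrt{\left(-198\right)^{2} + \left(-181\right)^{2}}} - \frac{35012}{\sqrt{34}} = - \frac{2014}{\left(- \frac{1}{2}\right) \sqrt{39204 + 32761}} - 35012 \frac{\sqrt{34}}{34} = - \frac{2014}{\left(- \frac{1}{2}\right) \sqrt{71965}} - \frac{17506 \sqrt{34}}{17} = - 2014 \left(- \frac{2 \sqrt{71965}}{71965}\right) - \frac{17506 \sqrt{34}}{17} = \frac{4028 \sqrt{71965}}{71965} - \frac{17506 \sqrt{34}}{17} = - \frac{17506 \sqrt{34}}{17} + \frac{4028 \sqrt{71965}}{71965}$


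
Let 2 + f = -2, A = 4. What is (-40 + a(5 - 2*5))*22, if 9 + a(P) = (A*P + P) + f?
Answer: -1716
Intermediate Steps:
f = -4 (f = -2 - 2 = -4)
a(P) = -13 + 5*P (a(P) = -9 + ((4*P + P) - 4) = -9 + (5*P - 4) = -9 + (-4 + 5*P) = -13 + 5*P)
(-40 + a(5 - 2*5))*22 = (-40 + (-13 + 5*(5 - 2*5)))*22 = (-40 + (-13 + 5*(5 - 10)))*22 = (-40 + (-13 + 5*(-5)))*22 = (-40 + (-13 - 25))*22 = (-40 - 38)*22 = -78*22 = -1716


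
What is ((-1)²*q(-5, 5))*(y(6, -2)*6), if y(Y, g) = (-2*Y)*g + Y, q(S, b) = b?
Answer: 900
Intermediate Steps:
y(Y, g) = Y - 2*Y*g (y(Y, g) = -2*Y*g + Y = Y - 2*Y*g)
((-1)²*q(-5, 5))*(y(6, -2)*6) = ((-1)²*5)*((6*(1 - 2*(-2)))*6) = (1*5)*((6*(1 + 4))*6) = 5*((6*5)*6) = 5*(30*6) = 5*180 = 900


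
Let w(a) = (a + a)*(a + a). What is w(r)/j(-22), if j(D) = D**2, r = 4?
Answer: 16/121 ≈ 0.13223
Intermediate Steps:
w(a) = 4*a**2 (w(a) = (2*a)*(2*a) = 4*a**2)
w(r)/j(-22) = (4*4**2)/((-22)**2) = (4*16)/484 = 64*(1/484) = 16/121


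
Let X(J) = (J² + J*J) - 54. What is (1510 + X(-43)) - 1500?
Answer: 3654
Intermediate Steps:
X(J) = -54 + 2*J² (X(J) = (J² + J²) - 54 = 2*J² - 54 = -54 + 2*J²)
(1510 + X(-43)) - 1500 = (1510 + (-54 + 2*(-43)²)) - 1500 = (1510 + (-54 + 2*1849)) - 1500 = (1510 + (-54 + 3698)) - 1500 = (1510 + 3644) - 1500 = 5154 - 1500 = 3654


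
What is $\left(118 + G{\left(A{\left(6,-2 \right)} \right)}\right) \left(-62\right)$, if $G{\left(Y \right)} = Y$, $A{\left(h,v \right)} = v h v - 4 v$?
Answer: $-9300$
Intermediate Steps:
$A{\left(h,v \right)} = - 4 v + h v^{2}$ ($A{\left(h,v \right)} = h v v - 4 v = h v^{2} - 4 v = - 4 v + h v^{2}$)
$\left(118 + G{\left(A{\left(6,-2 \right)} \right)}\right) \left(-62\right) = \left(118 - 2 \left(-4 + 6 \left(-2\right)\right)\right) \left(-62\right) = \left(118 - 2 \left(-4 - 12\right)\right) \left(-62\right) = \left(118 - -32\right) \left(-62\right) = \left(118 + 32\right) \left(-62\right) = 150 \left(-62\right) = -9300$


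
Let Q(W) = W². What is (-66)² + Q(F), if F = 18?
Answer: 4680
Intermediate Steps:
(-66)² + Q(F) = (-66)² + 18² = 4356 + 324 = 4680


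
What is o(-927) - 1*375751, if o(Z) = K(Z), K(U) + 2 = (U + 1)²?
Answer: 481723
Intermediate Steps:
K(U) = -2 + (1 + U)² (K(U) = -2 + (U + 1)² = -2 + (1 + U)²)
o(Z) = -2 + (1 + Z)²
o(-927) - 1*375751 = (-2 + (1 - 927)²) - 1*375751 = (-2 + (-926)²) - 375751 = (-2 + 857476) - 375751 = 857474 - 375751 = 481723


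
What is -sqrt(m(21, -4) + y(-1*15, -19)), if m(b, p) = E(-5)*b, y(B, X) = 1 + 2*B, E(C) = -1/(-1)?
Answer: -2*I*sqrt(2) ≈ -2.8284*I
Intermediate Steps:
E(C) = 1 (E(C) = -1*(-1) = 1)
m(b, p) = b (m(b, p) = 1*b = b)
-sqrt(m(21, -4) + y(-1*15, -19)) = -sqrt(21 + (1 + 2*(-1*15))) = -sqrt(21 + (1 + 2*(-15))) = -sqrt(21 + (1 - 30)) = -sqrt(21 - 29) = -sqrt(-8) = -2*I*sqrt(2)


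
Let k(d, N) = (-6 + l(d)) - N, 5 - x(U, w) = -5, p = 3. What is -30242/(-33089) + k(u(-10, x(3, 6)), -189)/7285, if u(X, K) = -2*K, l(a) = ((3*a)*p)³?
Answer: -192748679743/241053365 ≈ -799.61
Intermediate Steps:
x(U, w) = 10 (x(U, w) = 5 - 1*(-5) = 5 + 5 = 10)
l(a) = 729*a³ (l(a) = ((3*a)*3)³ = (9*a)³ = 729*a³)
k(d, N) = -6 - N + 729*d³ (k(d, N) = (-6 + 729*d³) - N = -6 - N + 729*d³)
-30242/(-33089) + k(u(-10, x(3, 6)), -189)/7285 = -30242/(-33089) + (-6 - 1*(-189) + 729*(-2*10)³)/7285 = -30242*(-1/33089) + (-6 + 189 + 729*(-20)³)*(1/7285) = 30242/33089 + (-6 + 189 + 729*(-8000))*(1/7285) = 30242/33089 + (-6 + 189 - 5832000)*(1/7285) = 30242/33089 - 5831817*1/7285 = 30242/33089 - 5831817/7285 = -192748679743/241053365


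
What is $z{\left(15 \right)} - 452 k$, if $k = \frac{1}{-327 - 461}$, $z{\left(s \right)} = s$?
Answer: $\frac{3068}{197} \approx 15.574$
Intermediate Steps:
$k = - \frac{1}{788}$ ($k = \frac{1}{-788} = - \frac{1}{788} \approx -0.001269$)
$z{\left(15 \right)} - 452 k = 15 - - \frac{113}{197} = 15 + \frac{113}{197} = \frac{3068}{197}$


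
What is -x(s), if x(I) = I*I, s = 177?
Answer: -31329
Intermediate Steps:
x(I) = I²
-x(s) = -1*177² = -1*31329 = -31329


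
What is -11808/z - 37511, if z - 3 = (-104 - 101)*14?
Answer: -107532229/2867 ≈ -37507.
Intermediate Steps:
z = -2867 (z = 3 + (-104 - 101)*14 = 3 - 205*14 = 3 - 2870 = -2867)
-11808/z - 37511 = -11808/(-2867) - 37511 = -11808*(-1/2867) - 37511 = 11808/2867 - 37511 = -107532229/2867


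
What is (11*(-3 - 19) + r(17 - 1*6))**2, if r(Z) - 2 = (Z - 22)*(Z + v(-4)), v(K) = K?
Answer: 100489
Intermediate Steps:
r(Z) = 2 + (-22 + Z)*(-4 + Z) (r(Z) = 2 + (Z - 22)*(Z - 4) = 2 + (-22 + Z)*(-4 + Z))
(11*(-3 - 19) + r(17 - 1*6))**2 = (11*(-3 - 19) + (90 + (17 - 1*6)**2 - 26*(17 - 1*6)))**2 = (11*(-22) + (90 + (17 - 6)**2 - 26*(17 - 6)))**2 = (-242 + (90 + 11**2 - 26*11))**2 = (-242 + (90 + 121 - 286))**2 = (-242 - 75)**2 = (-317)**2 = 100489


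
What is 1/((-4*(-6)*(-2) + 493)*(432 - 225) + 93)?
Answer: 1/92208 ≈ 1.0845e-5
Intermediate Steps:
1/((-4*(-6)*(-2) + 493)*(432 - 225) + 93) = 1/((24*(-2) + 493)*207 + 93) = 1/((-48 + 493)*207 + 93) = 1/(445*207 + 93) = 1/(92115 + 93) = 1/92208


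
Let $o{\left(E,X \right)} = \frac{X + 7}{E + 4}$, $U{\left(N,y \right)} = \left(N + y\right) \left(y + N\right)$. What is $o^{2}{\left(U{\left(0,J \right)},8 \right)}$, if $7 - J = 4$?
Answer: $\frac{225}{169} \approx 1.3314$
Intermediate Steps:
$J = 3$ ($J = 7 - 4 = 3$)
$U{\left(N,y \right)} = \left(N + y\right)^{2}$ ($U{\left(N,y \right)} = \left(N + y\right) \left(N + y\right) = \left(N + y\right)^{2}$)
$o{\left(E,X \right)} = \frac{7 + X}{4 + E}$
$o^{2}{\left(U{\left(0,J \right)},8 \right)} = \left(\frac{7 + 8}{4 + \left(0 + 3\right)^{2}}\right)^{2} = \left(\frac{1}{4 + 3^{2}} \cdot 15\right)^{2} = \left(\frac{1}{4 + 9} \cdot 15\right)^{2} = \left(\frac{1}{13} \cdot 15\right)^{2} = \left(\frac{15}{13}\right)^{2} = \frac{225}{169}$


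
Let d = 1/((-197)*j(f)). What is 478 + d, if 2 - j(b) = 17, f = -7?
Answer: 1412491/2955 ≈ 478.00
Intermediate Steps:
j(b) = -15 (j(b) = 2 - 1*17 = 2 - 17 = -15)
d = 1/2955 (d = 1/(-197*(-15)) = -1/197*(-1/15) = 1/2955 ≈ 0.00033841)
478 + d = 478 + 1/2955 = 1412491/2955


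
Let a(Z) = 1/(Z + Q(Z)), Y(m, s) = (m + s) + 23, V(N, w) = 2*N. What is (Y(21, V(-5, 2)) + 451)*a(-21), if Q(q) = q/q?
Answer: -97/4 ≈ -24.250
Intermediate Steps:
Q(q) = 1
Y(m, s) = 23 + m + s
a(Z) = 1/(1 + Z) (a(Z) = 1/(Z + 1) = 1/(1 + Z))
(Y(21, V(-5, 2)) + 451)*a(-21) = ((23 + 21 + 2*(-5)) + 451)/(1 - 21) = ((23 + 21 - 10) + 451)/(-20) = (34 + 451)*(-1/20) = 485*(-1/20) = -97/4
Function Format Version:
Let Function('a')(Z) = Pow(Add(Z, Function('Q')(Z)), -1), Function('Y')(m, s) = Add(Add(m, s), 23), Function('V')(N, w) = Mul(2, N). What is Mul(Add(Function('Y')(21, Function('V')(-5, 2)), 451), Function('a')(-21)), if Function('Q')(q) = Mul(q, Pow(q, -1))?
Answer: Rational(-97, 4) ≈ -24.250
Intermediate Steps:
Function('Q')(q) = 1
Function('Y')(m, s) = Add(23, m, s)
Function('a')(Z) = Pow(Add(1, Z), -1) (Function('a')(Z) = Pow(Add(Z, 1), -1) = Pow(Add(1, Z), -1))
Mul(Add(Function('Y')(21, Function('V')(-5, 2)), 451), Function('a')(-21)) = Mul(Add(Add(23, 21, Mul(2, -5)), 451), Pow(Add(1, -21), -1)) = Mul(Add(Add(23, 21, -10), 451), Pow(-20, -1)) = Mul(Add(34, 451), Rational(-1, 20)) = Mul(485, Rational(-1, 20)) = Rational(-97, 4)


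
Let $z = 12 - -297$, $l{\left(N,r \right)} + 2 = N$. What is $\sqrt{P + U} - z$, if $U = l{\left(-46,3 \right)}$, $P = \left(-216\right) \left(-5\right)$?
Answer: $-309 + 2 \sqrt{258} \approx -276.88$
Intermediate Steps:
$P = 1080$
$l{\left(N,r \right)} = -2 + N$
$U = -48$ ($U = -2 - 46 = -48$)
$z = 309$ ($z = 12 + 297 = 309$)
$\sqrt{P + U} - z = \sqrt{1080 - 48} - 309 = \sqrt{1032} - 309 = 2 \sqrt{258} - 309 = -309 + 2 \sqrt{258}$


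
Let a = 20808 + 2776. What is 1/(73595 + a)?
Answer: 1/97179 ≈ 1.0290e-5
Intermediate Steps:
a = 23584
1/(73595 + a) = 1/(73595 + 23584) = 1/97179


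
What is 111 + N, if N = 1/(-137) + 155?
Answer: 36441/137 ≈ 265.99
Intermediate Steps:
N = 21234/137 (N = -1/137 + 155 = 21234/137 ≈ 154.99)
111 + N = 111 + 21234/137 = 36441/137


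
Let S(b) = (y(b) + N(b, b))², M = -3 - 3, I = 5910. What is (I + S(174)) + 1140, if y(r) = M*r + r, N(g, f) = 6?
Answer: 753546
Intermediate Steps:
M = -6
y(r) = -5*r (y(r) = -6*r + r = -5*r)
S(b) = (6 - 5*b)² (S(b) = (-5*b + 6)² = (6 - 5*b)²)
(I + S(174)) + 1140 = (5910 + (6 - 5*174)²) + 1140 = (5910 + (6 - 870)²) + 1140 = (5910 + (-864)²) + 1140 = (5910 + 746496) + 1140 = 752406 + 1140 = 753546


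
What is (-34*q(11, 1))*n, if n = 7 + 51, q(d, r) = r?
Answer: -1972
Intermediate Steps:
n = 58
(-34*q(11, 1))*n = -34*1*58 = -34*58 = -1972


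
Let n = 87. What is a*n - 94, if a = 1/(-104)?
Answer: -9863/104 ≈ -94.837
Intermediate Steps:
a = -1/104 ≈ -0.0096154
a*n - 94 = -1/104*87 - 94 = -87/104 - 94 = -9863/104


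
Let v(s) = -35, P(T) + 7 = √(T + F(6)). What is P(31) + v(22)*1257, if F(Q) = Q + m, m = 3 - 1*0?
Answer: -44002 + 2*√10 ≈ -43996.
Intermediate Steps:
m = 3 (m = 3 + 0 = 3)
F(Q) = 3 + Q (F(Q) = Q + 3 = 3 + Q)
P(T) = -7 + √(9 + T) (P(T) = -7 + √(T + (3 + 6)) = -7 + √(T + 9) = -7 + √(9 + T))
P(31) + v(22)*1257 = (-7 + √(9 + 31)) - 35*1257 = (-7 + √40) - 43995 = (-7 + 2*√10) - 43995 = -44002 + 2*√10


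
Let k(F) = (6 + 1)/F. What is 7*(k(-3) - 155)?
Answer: -3304/3 ≈ -1101.3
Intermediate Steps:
k(F) = 7/F
7*(k(-3) - 155) = 7*(7/(-3) - 155) = 7*(7*(-⅓) - 155) = 7*(-7/3 - 155) = 7*(-472/3) = -3304/3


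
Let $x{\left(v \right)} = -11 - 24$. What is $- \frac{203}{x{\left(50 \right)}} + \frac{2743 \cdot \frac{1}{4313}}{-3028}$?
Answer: $\frac{378719441}{65298820} \approx 5.7998$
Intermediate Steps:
$x{\left(v \right)} = -35$ ($x{\left(v \right)} = -11 - 24 = -35$)
$- \frac{203}{x{\left(50 \right)}} + \frac{2743 \cdot \frac{1}{4313}}{-3028} = - \frac{203}{-35} + \frac{2743 \cdot \frac{1}{4313}}{-3028} = \left(-203\right) \left(- \frac{1}{35}\right) + 2743 \cdot \frac{1}{4313} \left(- \frac{1}{3028}\right) = \frac{29}{5} + \frac{2743}{4313} \left(- \frac{1}{3028}\right) = \frac{29}{5} - \frac{2743}{13059764} = \frac{378719441}{65298820}$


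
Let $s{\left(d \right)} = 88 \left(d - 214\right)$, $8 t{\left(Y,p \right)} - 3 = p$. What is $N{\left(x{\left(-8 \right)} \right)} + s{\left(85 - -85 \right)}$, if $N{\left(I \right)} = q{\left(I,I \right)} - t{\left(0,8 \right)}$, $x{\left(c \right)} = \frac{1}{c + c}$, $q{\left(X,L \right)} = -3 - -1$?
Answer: $- \frac{31003}{8} \approx -3875.4$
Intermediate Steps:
$t{\left(Y,p \right)} = \frac{3}{8} + \frac{p}{8}$
$s{\left(d \right)} = -18832 + 88 d$ ($s{\left(d \right)} = 88 \left(-214 + d\right) = -18832 + 88 d$)
$q{\left(X,L \right)} = -2$ ($q{\left(X,L \right)} = -3 + 1 = -2$)
$x{\left(c \right)} = \frac{1}{2 c}$
$N{\left(I \right)} = - \frac{27}{8}$ ($N{\left(I \right)} = -2 - \left(\frac{3}{8} + \frac{1}{8} \cdot 8\right) = -2 - \left(\frac{3}{8} + 1\right) = -2 - \frac{11}{8} = - \frac{27}{8}$)
$N{\left(x{\left(-8 \right)} \right)} + s{\left(85 - -85 \right)} = - \frac{27}{8} - \left(18832 - 88 \left(85 - -85\right)\right) = - \frac{27}{8} - \left(18832 - 88 \left(85 + 85\right)\right) = - \frac{27}{8} + \left(-18832 + 88 \cdot 170\right) = - \frac{27}{8} + \left(-18832 + 14960\right) = - \frac{27}{8} - 3872 = - \frac{31003}{8}$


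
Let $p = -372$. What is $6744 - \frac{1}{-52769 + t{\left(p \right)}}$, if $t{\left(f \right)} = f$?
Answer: $\frac{358382905}{53141} \approx 6744.0$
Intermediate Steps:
$6744 - \frac{1}{-52769 + t{\left(p \right)}} = 6744 - \frac{1}{-52769 - 372} = 6744 - \frac{1}{-53141} = 6744 - - \frac{1}{53141} = 6744 + \frac{1}{53141} = \frac{358382905}{53141}$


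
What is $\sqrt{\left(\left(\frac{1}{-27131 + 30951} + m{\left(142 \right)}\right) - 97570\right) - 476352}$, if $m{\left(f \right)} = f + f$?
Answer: $\frac{i \sqrt{2092688786845}}{1910} \approx 757.39 i$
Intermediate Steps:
$m{\left(f \right)} = 2 f$
$\sqrt{\left(\left(\frac{1}{-27131 + 30951} + m{\left(142 \right)}\right) - 97570\right) - 476352} = \sqrt{\left(\left(\frac{1}{-27131 + 30951} + 2 \cdot 142\right) - 97570\right) - 476352} = \sqrt{\left(\left(\frac{1}{3820} + 284\right) - 97570\right) - 476352} = \sqrt{\left(\frac{1084881}{3820} - 97570\right) - 476352} = \sqrt{- \frac{371632519}{3820} - 476352} = \sqrt{- \frac{2191297159}{3820}} = \frac{i \sqrt{2092688786845}}{1910}$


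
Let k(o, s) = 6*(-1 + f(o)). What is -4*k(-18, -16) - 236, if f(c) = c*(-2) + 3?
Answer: -1148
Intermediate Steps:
f(c) = 3 - 2*c (f(c) = -2*c + 3 = 3 - 2*c)
k(o, s) = 12 - 12*o (k(o, s) = 6*(-1 + (3 - 2*o)) = 6*(2 - 2*o) = 12 - 12*o)
-4*k(-18, -16) - 236 = -4*(12 - 12*(-18)) - 236 = -4*(12 + 216) - 236 = -4*228 - 236 = -912 - 236 = -1148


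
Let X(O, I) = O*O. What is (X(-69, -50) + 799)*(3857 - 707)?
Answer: 17514000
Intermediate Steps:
X(O, I) = O²
(X(-69, -50) + 799)*(3857 - 707) = ((-69)² + 799)*(3857 - 707) = (4761 + 799)*3150 = 5560*3150 = 17514000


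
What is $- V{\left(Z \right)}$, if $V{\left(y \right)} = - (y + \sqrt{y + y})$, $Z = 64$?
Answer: $64 + 8 \sqrt{2} \approx 75.314$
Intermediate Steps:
$V{\left(y \right)} = - y - \sqrt{2} \sqrt{y}$ ($V{\left(y \right)} = - (y + \sqrt{2 y}) = - (y + \sqrt{2} \sqrt{y}) = - y - \sqrt{2} \sqrt{y}$)
$- V{\left(Z \right)} = - (\left(-1\right) 64 - \sqrt{2} \sqrt{64}) = - (-64 - \sqrt{2} \cdot 8) = - (-64 - 8 \sqrt{2}) = 64 + 8 \sqrt{2}$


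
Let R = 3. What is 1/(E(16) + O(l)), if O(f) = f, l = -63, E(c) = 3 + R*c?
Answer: -1/12 ≈ -0.083333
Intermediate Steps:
E(c) = 3 + 3*c
1/(E(16) + O(l)) = 1/((3 + 3*16) - 63) = 1/((3 + 48) - 63) = 1/(51 - 63) = 1/(-12) = -1/12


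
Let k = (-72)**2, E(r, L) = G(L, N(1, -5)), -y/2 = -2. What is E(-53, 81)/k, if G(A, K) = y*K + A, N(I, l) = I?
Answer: 85/5184 ≈ 0.016397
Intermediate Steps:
y = 4 (y = -2*(-2) = 4)
G(A, K) = A + 4*K (G(A, K) = 4*K + A = A + 4*K)
E(r, L) = 4 + L (E(r, L) = L + 4*1 = L + 4 = 4 + L)
k = 5184
E(-53, 81)/k = (4 + 81)/5184 = 85*(1/5184) = 85/5184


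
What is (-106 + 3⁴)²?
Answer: 625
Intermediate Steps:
(-106 + 3⁴)² = (-106 + 81)² = (-25)² = 625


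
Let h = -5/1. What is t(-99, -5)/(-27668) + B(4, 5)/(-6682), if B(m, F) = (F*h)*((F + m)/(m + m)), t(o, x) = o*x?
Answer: -5058855/369755152 ≈ -0.013682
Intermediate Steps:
h = -5 (h = -5*1 = -5)
B(m, F) = -5*F*(F + m)/(2*m) (B(m, F) = (F*(-5))*((F + m)/(m + m)) = (-5*F)*((F + m)/((2*m))) = (-5*F)*((F + m)*(1/(2*m))) = (-5*F)*((F + m)/(2*m)) = -5*F*(F + m)/(2*m))
t(-99, -5)/(-27668) + B(4, 5)/(-6682) = -99*(-5)/(-27668) - 5/2*5*(5 + 4)/4/(-6682) = 495*(-1/27668) - 5/2*5*¼*9*(-1/6682) = -495/27668 - 225/8*(-1/6682) = -495/27668 + 225/53456 = -5058855/369755152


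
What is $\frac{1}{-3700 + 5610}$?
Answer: $\frac{1}{1910} \approx 0.00052356$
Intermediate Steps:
$\frac{1}{-3700 + 5610} = \frac{1}{1910}$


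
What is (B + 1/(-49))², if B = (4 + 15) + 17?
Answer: 3108169/2401 ≈ 1294.5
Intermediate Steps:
B = 36 (B = 19 + 17 = 36)
(B + 1/(-49))² = (36 + 1/(-49))² = (36 - 1/49)² = (1763/49)² = 3108169/2401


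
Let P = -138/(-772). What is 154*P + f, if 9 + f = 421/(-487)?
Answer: 1660259/93991 ≈ 17.664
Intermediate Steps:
P = 69/386 (P = -138*(-1/772) = 69/386 ≈ 0.17876)
f = -4804/487 (f = -9 + 421/(-487) = -9 + 421*(-1/487) = -9 - 421/487 = -4804/487 ≈ -9.8645)
154*P + f = 154*(69/386) - 4804/487 = 5313/193 - 4804/487 = 1660259/93991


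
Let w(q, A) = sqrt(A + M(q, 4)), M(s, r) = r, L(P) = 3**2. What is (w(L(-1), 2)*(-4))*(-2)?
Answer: 8*sqrt(6) ≈ 19.596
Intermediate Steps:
L(P) = 9
w(q, A) = sqrt(4 + A) (w(q, A) = sqrt(A + 4) = sqrt(4 + A))
(w(L(-1), 2)*(-4))*(-2) = (sqrt(4 + 2)*(-4))*(-2) = (sqrt(6)*(-4))*(-2) = -4*sqrt(6)*(-2) = 8*sqrt(6)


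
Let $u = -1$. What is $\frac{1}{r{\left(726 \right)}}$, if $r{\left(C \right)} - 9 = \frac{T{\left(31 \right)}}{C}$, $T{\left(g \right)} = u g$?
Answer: $\frac{726}{6503} \approx 0.11164$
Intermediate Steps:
$T{\left(g \right)} = - g$
$r{\left(C \right)} = 9 - \frac{31}{C}$ ($r{\left(C \right)} = 9 + \frac{\left(-1\right) 31}{C} = 9 - \frac{31}{C}$)
$\frac{1}{r{\left(726 \right)}} = \frac{1}{9 - \frac{31}{726}} = \frac{1}{\frac{6503}{726}} = \frac{726}{6503}$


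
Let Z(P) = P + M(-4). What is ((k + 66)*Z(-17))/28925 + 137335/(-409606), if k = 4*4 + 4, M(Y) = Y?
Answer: -4712163311/11847853550 ≈ -0.39772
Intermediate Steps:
k = 20 (k = 16 + 4 = 20)
Z(P) = -4 + P (Z(P) = P - 4 = -4 + P)
((k + 66)*Z(-17))/28925 + 137335/(-409606) = ((20 + 66)*(-4 - 17))/28925 + 137335/(-409606) = (86*(-21))*(1/28925) + 137335*(-1/409606) = -1806*1/28925 - 137335/409606 = -1806/28925 - 137335/409606 = -4712163311/11847853550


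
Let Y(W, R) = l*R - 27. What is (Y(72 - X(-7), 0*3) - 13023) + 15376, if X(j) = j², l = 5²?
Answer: 2326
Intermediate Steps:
l = 25
Y(W, R) = -27 + 25*R (Y(W, R) = 25*R - 27 = -27 + 25*R)
(Y(72 - X(-7), 0*3) - 13023) + 15376 = ((-27 + 25*(0*3)) - 13023) + 15376 = ((-27 + 25*0) - 13023) + 15376 = ((-27 + 0) - 13023) + 15376 = (-27 - 13023) + 15376 = -13050 + 15376 = 2326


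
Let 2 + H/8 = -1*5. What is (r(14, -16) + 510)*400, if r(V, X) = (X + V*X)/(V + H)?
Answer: 1444000/7 ≈ 2.0629e+5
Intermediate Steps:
H = -56 (H = -16 + 8*(-1*5) = -16 + 8*(-5) = -16 - 40 = -56)
r(V, X) = (X + V*X)/(-56 + V) (r(V, X) = (X + V*X)/(V - 56) = (X + V*X)/(-56 + V))
(r(14, -16) + 510)*400 = (-16*(1 + 14)/(-56 + 14) + 510)*400 = (-16*15/(-42) + 510)*400 = (-16*(-1/42)*15 + 510)*400 = (40/7 + 510)*400 = (3610/7)*400 = 1444000/7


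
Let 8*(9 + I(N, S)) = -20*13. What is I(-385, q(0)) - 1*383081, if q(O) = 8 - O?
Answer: -766245/2 ≈ -3.8312e+5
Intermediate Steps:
I(N, S) = -83/2 (I(N, S) = -9 + (-20*13)/8 = -9 + (⅛)*(-260) = -9 - 65/2 = -83/2)
I(-385, q(0)) - 1*383081 = -83/2 - 1*383081 = -83/2 - 383081 = -766245/2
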